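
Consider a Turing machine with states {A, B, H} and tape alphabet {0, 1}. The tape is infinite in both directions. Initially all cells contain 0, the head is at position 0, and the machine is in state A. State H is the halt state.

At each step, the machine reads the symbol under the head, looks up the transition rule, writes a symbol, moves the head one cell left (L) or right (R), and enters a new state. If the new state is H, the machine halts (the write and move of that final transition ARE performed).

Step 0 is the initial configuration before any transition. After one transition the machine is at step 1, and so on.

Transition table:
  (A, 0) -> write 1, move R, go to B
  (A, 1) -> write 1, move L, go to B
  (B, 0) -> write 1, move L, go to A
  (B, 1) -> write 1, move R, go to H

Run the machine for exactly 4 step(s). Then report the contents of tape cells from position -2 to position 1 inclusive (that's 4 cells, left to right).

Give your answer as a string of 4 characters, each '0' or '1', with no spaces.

Step 1: in state A at pos 0, read 0 -> (A,0)->write 1,move R,goto B. Now: state=B, head=1, tape[-1..2]=0100 (head:   ^)
Step 2: in state B at pos 1, read 0 -> (B,0)->write 1,move L,goto A. Now: state=A, head=0, tape[-1..2]=0110 (head:  ^)
Step 3: in state A at pos 0, read 1 -> (A,1)->write 1,move L,goto B. Now: state=B, head=-1, tape[-2..2]=00110 (head:  ^)
Step 4: in state B at pos -1, read 0 -> (B,0)->write 1,move L,goto A. Now: state=A, head=-2, tape[-3..2]=001110 (head:  ^)

Answer: 0111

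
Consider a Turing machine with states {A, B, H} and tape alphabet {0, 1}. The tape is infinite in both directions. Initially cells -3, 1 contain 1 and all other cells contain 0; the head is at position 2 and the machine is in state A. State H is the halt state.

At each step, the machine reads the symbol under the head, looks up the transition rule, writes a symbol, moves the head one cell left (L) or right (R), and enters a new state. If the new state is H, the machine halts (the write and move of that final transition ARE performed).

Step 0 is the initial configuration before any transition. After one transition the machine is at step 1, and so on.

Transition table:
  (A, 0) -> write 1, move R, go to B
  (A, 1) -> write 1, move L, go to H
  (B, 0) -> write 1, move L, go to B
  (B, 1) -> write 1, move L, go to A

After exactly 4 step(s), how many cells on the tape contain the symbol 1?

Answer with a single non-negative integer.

Answer: 4

Derivation:
Step 1: in state A at pos 2, read 0 -> (A,0)->write 1,move R,goto B. Now: state=B, head=3, tape[-4..4]=010001100 (head:        ^)
Step 2: in state B at pos 3, read 0 -> (B,0)->write 1,move L,goto B. Now: state=B, head=2, tape[-4..4]=010001110 (head:       ^)
Step 3: in state B at pos 2, read 1 -> (B,1)->write 1,move L,goto A. Now: state=A, head=1, tape[-4..4]=010001110 (head:      ^)
Step 4: in state A at pos 1, read 1 -> (A,1)->write 1,move L,goto H. Now: state=H, head=0, tape[-4..4]=010001110 (head:     ^)
Cells containing 1 after step 4: {-3, 1, 2, 3} -> 4 cell(s)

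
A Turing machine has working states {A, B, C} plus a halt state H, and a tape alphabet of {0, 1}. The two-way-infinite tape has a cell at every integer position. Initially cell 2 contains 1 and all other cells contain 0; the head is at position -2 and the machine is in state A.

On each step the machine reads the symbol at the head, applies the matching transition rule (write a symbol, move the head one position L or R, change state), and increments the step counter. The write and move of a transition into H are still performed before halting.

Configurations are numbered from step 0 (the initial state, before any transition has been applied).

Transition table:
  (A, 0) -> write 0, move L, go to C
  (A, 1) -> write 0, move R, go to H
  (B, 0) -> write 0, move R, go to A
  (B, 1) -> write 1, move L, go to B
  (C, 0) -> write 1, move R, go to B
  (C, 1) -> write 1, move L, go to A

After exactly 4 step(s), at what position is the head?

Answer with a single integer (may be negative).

Step 1: in state A at pos -2, read 0 -> (A,0)->write 0,move L,goto C. Now: state=C, head=-3, tape[-4..3]=00000010 (head:  ^)
Step 2: in state C at pos -3, read 0 -> (C,0)->write 1,move R,goto B. Now: state=B, head=-2, tape[-4..3]=01000010 (head:   ^)
Step 3: in state B at pos -2, read 0 -> (B,0)->write 0,move R,goto A. Now: state=A, head=-1, tape[-4..3]=01000010 (head:    ^)
Step 4: in state A at pos -1, read 0 -> (A,0)->write 0,move L,goto C. Now: state=C, head=-2, tape[-4..3]=01000010 (head:   ^)

Answer: -2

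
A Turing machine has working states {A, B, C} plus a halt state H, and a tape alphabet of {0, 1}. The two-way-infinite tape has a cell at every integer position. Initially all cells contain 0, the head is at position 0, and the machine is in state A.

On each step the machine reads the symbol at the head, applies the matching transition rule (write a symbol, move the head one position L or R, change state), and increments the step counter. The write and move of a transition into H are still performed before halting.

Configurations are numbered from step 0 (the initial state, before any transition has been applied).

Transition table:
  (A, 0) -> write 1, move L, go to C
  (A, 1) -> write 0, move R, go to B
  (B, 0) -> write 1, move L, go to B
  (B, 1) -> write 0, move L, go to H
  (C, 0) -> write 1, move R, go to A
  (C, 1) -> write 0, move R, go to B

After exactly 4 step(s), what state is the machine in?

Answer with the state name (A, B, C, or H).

Answer: B

Derivation:
Step 1: in state A at pos 0, read 0 -> (A,0)->write 1,move L,goto C. Now: state=C, head=-1, tape[-2..1]=0010 (head:  ^)
Step 2: in state C at pos -1, read 0 -> (C,0)->write 1,move R,goto A. Now: state=A, head=0, tape[-2..1]=0110 (head:   ^)
Step 3: in state A at pos 0, read 1 -> (A,1)->write 0,move R,goto B. Now: state=B, head=1, tape[-2..2]=01000 (head:    ^)
Step 4: in state B at pos 1, read 0 -> (B,0)->write 1,move L,goto B. Now: state=B, head=0, tape[-2..2]=01010 (head:   ^)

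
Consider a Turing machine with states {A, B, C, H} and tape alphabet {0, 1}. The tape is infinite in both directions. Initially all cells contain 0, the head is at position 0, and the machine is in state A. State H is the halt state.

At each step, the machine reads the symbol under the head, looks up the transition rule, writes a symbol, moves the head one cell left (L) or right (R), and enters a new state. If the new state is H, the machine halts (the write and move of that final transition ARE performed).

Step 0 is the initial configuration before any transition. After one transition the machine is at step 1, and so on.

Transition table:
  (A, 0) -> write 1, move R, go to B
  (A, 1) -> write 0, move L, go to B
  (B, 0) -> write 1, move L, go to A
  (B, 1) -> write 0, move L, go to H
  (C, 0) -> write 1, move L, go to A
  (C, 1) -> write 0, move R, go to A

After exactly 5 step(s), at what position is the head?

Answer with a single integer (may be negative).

Step 1: in state A at pos 0, read 0 -> (A,0)->write 1,move R,goto B. Now: state=B, head=1, tape[-1..2]=0100 (head:   ^)
Step 2: in state B at pos 1, read 0 -> (B,0)->write 1,move L,goto A. Now: state=A, head=0, tape[-1..2]=0110 (head:  ^)
Step 3: in state A at pos 0, read 1 -> (A,1)->write 0,move L,goto B. Now: state=B, head=-1, tape[-2..2]=00010 (head:  ^)
Step 4: in state B at pos -1, read 0 -> (B,0)->write 1,move L,goto A. Now: state=A, head=-2, tape[-3..2]=001010 (head:  ^)
Step 5: in state A at pos -2, read 0 -> (A,0)->write 1,move R,goto B. Now: state=B, head=-1, tape[-3..2]=011010 (head:   ^)

Answer: -1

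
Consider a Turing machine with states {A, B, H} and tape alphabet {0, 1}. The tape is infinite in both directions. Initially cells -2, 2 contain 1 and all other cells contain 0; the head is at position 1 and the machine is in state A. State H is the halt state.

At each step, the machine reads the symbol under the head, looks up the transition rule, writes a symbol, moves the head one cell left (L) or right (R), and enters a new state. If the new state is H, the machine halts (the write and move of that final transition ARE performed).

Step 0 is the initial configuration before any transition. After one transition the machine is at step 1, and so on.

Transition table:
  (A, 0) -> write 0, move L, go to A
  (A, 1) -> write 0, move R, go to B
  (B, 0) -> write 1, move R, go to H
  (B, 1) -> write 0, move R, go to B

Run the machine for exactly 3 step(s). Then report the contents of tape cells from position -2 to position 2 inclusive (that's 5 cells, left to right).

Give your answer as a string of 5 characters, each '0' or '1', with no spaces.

Answer: 10001

Derivation:
Step 1: in state A at pos 1, read 0 -> (A,0)->write 0,move L,goto A. Now: state=A, head=0, tape[-3..3]=0100010 (head:    ^)
Step 2: in state A at pos 0, read 0 -> (A,0)->write 0,move L,goto A. Now: state=A, head=-1, tape[-3..3]=0100010 (head:   ^)
Step 3: in state A at pos -1, read 0 -> (A,0)->write 0,move L,goto A. Now: state=A, head=-2, tape[-3..3]=0100010 (head:  ^)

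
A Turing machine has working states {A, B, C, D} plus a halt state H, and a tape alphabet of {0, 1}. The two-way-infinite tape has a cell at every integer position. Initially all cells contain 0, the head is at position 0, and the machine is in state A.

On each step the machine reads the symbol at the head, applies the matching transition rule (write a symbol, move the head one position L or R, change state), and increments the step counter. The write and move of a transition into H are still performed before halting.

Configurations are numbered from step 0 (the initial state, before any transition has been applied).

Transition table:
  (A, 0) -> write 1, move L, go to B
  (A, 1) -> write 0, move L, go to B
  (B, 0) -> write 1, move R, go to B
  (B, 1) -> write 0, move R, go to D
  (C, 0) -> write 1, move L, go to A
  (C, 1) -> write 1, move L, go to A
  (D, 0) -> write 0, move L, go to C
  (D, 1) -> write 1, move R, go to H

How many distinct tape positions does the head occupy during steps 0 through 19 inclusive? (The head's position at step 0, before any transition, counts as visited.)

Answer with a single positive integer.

Answer: 6

Derivation:
Step 1: in state A at pos 0, read 0 -> (A,0)->write 1,move L,goto B. Now: state=B, head=-1, tape[-2..1]=0010 (head:  ^)
Step 2: in state B at pos -1, read 0 -> (B,0)->write 1,move R,goto B. Now: state=B, head=0, tape[-2..1]=0110 (head:   ^)
Step 3: in state B at pos 0, read 1 -> (B,1)->write 0,move R,goto D. Now: state=D, head=1, tape[-2..2]=01000 (head:    ^)
Step 4: in state D at pos 1, read 0 -> (D,0)->write 0,move L,goto C. Now: state=C, head=0, tape[-2..2]=01000 (head:   ^)
Step 5: in state C at pos 0, read 0 -> (C,0)->write 1,move L,goto A. Now: state=A, head=-1, tape[-2..2]=01100 (head:  ^)
Step 6: in state A at pos -1, read 1 -> (A,1)->write 0,move L,goto B. Now: state=B, head=-2, tape[-3..2]=000100 (head:  ^)
Step 7: in state B at pos -2, read 0 -> (B,0)->write 1,move R,goto B. Now: state=B, head=-1, tape[-3..2]=010100 (head:   ^)
Step 8: in state B at pos -1, read 0 -> (B,0)->write 1,move R,goto B. Now: state=B, head=0, tape[-3..2]=011100 (head:    ^)
Step 9: in state B at pos 0, read 1 -> (B,1)->write 0,move R,goto D. Now: state=D, head=1, tape[-3..2]=011000 (head:     ^)
Step 10: in state D at pos 1, read 0 -> (D,0)->write 0,move L,goto C. Now: state=C, head=0, tape[-3..2]=011000 (head:    ^)
Step 11: in state C at pos 0, read 0 -> (C,0)->write 1,move L,goto A. Now: state=A, head=-1, tape[-3..2]=011100 (head:   ^)
Step 12: in state A at pos -1, read 1 -> (A,1)->write 0,move L,goto B. Now: state=B, head=-2, tape[-3..2]=010100 (head:  ^)
Step 13: in state B at pos -2, read 1 -> (B,1)->write 0,move R,goto D. Now: state=D, head=-1, tape[-3..2]=000100 (head:   ^)
Step 14: in state D at pos -1, read 0 -> (D,0)->write 0,move L,goto C. Now: state=C, head=-2, tape[-3..2]=000100 (head:  ^)
Step 15: in state C at pos -2, read 0 -> (C,0)->write 1,move L,goto A. Now: state=A, head=-3, tape[-4..2]=0010100 (head:  ^)
Step 16: in state A at pos -3, read 0 -> (A,0)->write 1,move L,goto B. Now: state=B, head=-4, tape[-5..2]=00110100 (head:  ^)
Step 17: in state B at pos -4, read 0 -> (B,0)->write 1,move R,goto B. Now: state=B, head=-3, tape[-5..2]=01110100 (head:   ^)
Step 18: in state B at pos -3, read 1 -> (B,1)->write 0,move R,goto D. Now: state=D, head=-2, tape[-5..2]=01010100 (head:    ^)
Step 19: in state D at pos -2, read 1 -> (D,1)->write 1,move R,goto H. Now: state=H, head=-1, tape[-5..2]=01010100 (head:     ^)
Head positions at steps 0..19: starting at 0, distinct positions visited = {-4, -3, -2, -1, 0, 1} -> 6 position(s)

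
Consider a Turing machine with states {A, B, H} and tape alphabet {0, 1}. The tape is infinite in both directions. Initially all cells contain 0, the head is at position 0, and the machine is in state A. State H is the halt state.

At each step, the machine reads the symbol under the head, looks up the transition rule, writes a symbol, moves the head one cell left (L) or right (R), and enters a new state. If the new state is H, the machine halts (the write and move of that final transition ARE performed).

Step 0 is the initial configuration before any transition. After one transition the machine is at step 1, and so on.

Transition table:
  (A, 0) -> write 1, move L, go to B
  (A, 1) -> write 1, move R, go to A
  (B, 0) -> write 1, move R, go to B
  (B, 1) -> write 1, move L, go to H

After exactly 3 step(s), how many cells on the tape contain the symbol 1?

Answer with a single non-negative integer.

Answer: 2

Derivation:
Step 1: in state A at pos 0, read 0 -> (A,0)->write 1,move L,goto B. Now: state=B, head=-1, tape[-2..1]=0010 (head:  ^)
Step 2: in state B at pos -1, read 0 -> (B,0)->write 1,move R,goto B. Now: state=B, head=0, tape[-2..1]=0110 (head:   ^)
Step 3: in state B at pos 0, read 1 -> (B,1)->write 1,move L,goto H. Now: state=H, head=-1, tape[-2..1]=0110 (head:  ^)
Cells containing 1 after step 3: {-1, 0} -> 2 cell(s)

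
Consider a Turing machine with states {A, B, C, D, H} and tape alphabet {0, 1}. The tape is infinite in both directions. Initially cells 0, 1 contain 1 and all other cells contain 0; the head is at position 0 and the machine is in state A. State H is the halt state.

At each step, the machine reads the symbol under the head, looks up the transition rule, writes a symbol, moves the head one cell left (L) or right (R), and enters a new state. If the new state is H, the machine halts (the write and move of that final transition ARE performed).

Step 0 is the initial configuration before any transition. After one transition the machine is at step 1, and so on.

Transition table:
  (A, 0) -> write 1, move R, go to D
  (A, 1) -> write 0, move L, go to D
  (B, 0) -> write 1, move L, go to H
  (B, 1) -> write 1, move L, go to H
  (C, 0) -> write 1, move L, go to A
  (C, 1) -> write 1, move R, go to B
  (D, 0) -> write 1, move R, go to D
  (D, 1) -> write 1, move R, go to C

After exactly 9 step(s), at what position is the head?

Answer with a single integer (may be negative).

Step 1: in state A at pos 0, read 1 -> (A,1)->write 0,move L,goto D. Now: state=D, head=-1, tape[-2..2]=00010 (head:  ^)
Step 2: in state D at pos -1, read 0 -> (D,0)->write 1,move R,goto D. Now: state=D, head=0, tape[-2..2]=01010 (head:   ^)
Step 3: in state D at pos 0, read 0 -> (D,0)->write 1,move R,goto D. Now: state=D, head=1, tape[-2..2]=01110 (head:    ^)
Step 4: in state D at pos 1, read 1 -> (D,1)->write 1,move R,goto C. Now: state=C, head=2, tape[-2..3]=011100 (head:     ^)
Step 5: in state C at pos 2, read 0 -> (C,0)->write 1,move L,goto A. Now: state=A, head=1, tape[-2..3]=011110 (head:    ^)
Step 6: in state A at pos 1, read 1 -> (A,1)->write 0,move L,goto D. Now: state=D, head=0, tape[-2..3]=011010 (head:   ^)
Step 7: in state D at pos 0, read 1 -> (D,1)->write 1,move R,goto C. Now: state=C, head=1, tape[-2..3]=011010 (head:    ^)
Step 8: in state C at pos 1, read 0 -> (C,0)->write 1,move L,goto A. Now: state=A, head=0, tape[-2..3]=011110 (head:   ^)
Step 9: in state A at pos 0, read 1 -> (A,1)->write 0,move L,goto D. Now: state=D, head=-1, tape[-2..3]=010110 (head:  ^)

Answer: -1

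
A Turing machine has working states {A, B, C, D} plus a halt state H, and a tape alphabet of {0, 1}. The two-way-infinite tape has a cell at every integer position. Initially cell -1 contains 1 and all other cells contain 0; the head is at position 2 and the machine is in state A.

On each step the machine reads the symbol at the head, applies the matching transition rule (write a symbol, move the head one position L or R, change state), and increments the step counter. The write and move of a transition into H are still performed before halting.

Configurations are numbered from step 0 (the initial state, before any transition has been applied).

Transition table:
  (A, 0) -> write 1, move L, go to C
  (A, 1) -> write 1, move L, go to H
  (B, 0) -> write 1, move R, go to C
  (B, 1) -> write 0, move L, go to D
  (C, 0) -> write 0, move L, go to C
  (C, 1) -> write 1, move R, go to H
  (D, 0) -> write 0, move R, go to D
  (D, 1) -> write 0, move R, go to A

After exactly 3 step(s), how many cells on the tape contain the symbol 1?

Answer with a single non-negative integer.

Step 1: in state A at pos 2, read 0 -> (A,0)->write 1,move L,goto C. Now: state=C, head=1, tape[-2..3]=010010 (head:    ^)
Step 2: in state C at pos 1, read 0 -> (C,0)->write 0,move L,goto C. Now: state=C, head=0, tape[-2..3]=010010 (head:   ^)
Step 3: in state C at pos 0, read 0 -> (C,0)->write 0,move L,goto C. Now: state=C, head=-1, tape[-2..3]=010010 (head:  ^)
Cells containing 1 after step 3: {-1, 2} -> 2 cell(s)

Answer: 2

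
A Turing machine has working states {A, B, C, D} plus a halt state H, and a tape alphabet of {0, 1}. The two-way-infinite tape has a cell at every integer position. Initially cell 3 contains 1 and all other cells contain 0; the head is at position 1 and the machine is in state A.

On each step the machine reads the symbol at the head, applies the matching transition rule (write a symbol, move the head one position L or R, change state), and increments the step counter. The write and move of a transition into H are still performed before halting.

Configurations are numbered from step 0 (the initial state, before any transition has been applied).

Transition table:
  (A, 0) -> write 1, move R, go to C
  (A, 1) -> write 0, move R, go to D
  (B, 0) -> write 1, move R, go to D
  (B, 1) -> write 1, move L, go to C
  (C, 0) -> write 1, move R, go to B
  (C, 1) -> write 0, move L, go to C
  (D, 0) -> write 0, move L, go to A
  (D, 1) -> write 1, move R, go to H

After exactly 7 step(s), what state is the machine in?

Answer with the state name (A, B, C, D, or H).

Answer: D

Derivation:
Step 1: in state A at pos 1, read 0 -> (A,0)->write 1,move R,goto C. Now: state=C, head=2, tape[0..4]=01010 (head:   ^)
Step 2: in state C at pos 2, read 0 -> (C,0)->write 1,move R,goto B. Now: state=B, head=3, tape[0..4]=01110 (head:    ^)
Step 3: in state B at pos 3, read 1 -> (B,1)->write 1,move L,goto C. Now: state=C, head=2, tape[0..4]=01110 (head:   ^)
Step 4: in state C at pos 2, read 1 -> (C,1)->write 0,move L,goto C. Now: state=C, head=1, tape[0..4]=01010 (head:  ^)
Step 5: in state C at pos 1, read 1 -> (C,1)->write 0,move L,goto C. Now: state=C, head=0, tape[-1..4]=000010 (head:  ^)
Step 6: in state C at pos 0, read 0 -> (C,0)->write 1,move R,goto B. Now: state=B, head=1, tape[-1..4]=010010 (head:   ^)
Step 7: in state B at pos 1, read 0 -> (B,0)->write 1,move R,goto D. Now: state=D, head=2, tape[-1..4]=011010 (head:    ^)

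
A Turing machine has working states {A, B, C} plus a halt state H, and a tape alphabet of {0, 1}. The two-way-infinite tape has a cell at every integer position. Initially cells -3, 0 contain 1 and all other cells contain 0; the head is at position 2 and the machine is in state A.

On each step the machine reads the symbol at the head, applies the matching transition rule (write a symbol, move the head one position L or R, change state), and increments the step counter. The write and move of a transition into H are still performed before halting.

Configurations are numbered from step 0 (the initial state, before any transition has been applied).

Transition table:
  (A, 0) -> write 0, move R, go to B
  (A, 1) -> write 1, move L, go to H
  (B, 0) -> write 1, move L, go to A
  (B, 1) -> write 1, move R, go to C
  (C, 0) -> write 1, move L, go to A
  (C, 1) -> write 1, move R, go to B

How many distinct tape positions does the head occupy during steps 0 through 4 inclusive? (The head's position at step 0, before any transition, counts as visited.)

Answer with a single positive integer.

Step 1: in state A at pos 2, read 0 -> (A,0)->write 0,move R,goto B. Now: state=B, head=3, tape[-4..4]=010010000 (head:        ^)
Step 2: in state B at pos 3, read 0 -> (B,0)->write 1,move L,goto A. Now: state=A, head=2, tape[-4..4]=010010010 (head:       ^)
Step 3: in state A at pos 2, read 0 -> (A,0)->write 0,move R,goto B. Now: state=B, head=3, tape[-4..4]=010010010 (head:        ^)
Step 4: in state B at pos 3, read 1 -> (B,1)->write 1,move R,goto C. Now: state=C, head=4, tape[-4..5]=0100100100 (head:         ^)
Head positions at steps 0..4: starting at 2, distinct positions visited = {2, 3, 4} -> 3 position(s)

Answer: 3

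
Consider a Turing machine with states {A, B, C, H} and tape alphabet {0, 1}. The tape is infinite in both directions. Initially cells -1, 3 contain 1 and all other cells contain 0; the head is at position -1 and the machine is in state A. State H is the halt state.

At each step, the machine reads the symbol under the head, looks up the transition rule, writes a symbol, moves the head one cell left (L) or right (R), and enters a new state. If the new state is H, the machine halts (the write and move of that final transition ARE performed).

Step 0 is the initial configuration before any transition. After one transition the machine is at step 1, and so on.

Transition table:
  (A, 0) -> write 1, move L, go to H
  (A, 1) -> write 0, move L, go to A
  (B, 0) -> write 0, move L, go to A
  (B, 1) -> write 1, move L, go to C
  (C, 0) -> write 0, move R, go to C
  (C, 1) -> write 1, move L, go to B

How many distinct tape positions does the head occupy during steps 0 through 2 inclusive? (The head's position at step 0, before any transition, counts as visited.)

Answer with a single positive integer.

Step 1: in state A at pos -1, read 1 -> (A,1)->write 0,move L,goto A. Now: state=A, head=-2, tape[-3..4]=00000010 (head:  ^)
Step 2: in state A at pos -2, read 0 -> (A,0)->write 1,move L,goto H. Now: state=H, head=-3, tape[-4..4]=001000010 (head:  ^)
Head positions at steps 0..2: starting at -1, distinct positions visited = {-3, -2, -1} -> 3 position(s)

Answer: 3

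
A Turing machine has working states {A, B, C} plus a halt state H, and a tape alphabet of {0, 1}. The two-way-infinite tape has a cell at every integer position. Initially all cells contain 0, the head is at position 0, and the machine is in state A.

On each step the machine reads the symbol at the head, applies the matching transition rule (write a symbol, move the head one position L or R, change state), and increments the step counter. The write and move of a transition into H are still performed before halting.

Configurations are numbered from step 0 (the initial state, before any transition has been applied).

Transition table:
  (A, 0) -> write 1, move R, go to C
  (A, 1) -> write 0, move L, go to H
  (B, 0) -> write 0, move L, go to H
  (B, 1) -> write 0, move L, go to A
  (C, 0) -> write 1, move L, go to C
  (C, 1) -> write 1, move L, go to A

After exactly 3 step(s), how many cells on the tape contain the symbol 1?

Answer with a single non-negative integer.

Answer: 2

Derivation:
Step 1: in state A at pos 0, read 0 -> (A,0)->write 1,move R,goto C. Now: state=C, head=1, tape[-1..2]=0100 (head:   ^)
Step 2: in state C at pos 1, read 0 -> (C,0)->write 1,move L,goto C. Now: state=C, head=0, tape[-1..2]=0110 (head:  ^)
Step 3: in state C at pos 0, read 1 -> (C,1)->write 1,move L,goto A. Now: state=A, head=-1, tape[-2..2]=00110 (head:  ^)
Cells containing 1 after step 3: {0, 1} -> 2 cell(s)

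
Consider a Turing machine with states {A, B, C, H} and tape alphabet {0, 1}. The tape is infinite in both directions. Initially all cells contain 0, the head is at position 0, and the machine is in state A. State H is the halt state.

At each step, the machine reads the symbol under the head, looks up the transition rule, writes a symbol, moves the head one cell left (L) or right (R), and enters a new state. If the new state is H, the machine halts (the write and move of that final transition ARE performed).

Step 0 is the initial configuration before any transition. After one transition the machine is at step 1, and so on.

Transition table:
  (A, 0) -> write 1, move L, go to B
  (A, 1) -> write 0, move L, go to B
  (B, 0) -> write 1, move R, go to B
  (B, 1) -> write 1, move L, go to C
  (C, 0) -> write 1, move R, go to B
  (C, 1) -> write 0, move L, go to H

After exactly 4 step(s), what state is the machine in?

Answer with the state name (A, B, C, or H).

Answer: H

Derivation:
Step 1: in state A at pos 0, read 0 -> (A,0)->write 1,move L,goto B. Now: state=B, head=-1, tape[-2..1]=0010 (head:  ^)
Step 2: in state B at pos -1, read 0 -> (B,0)->write 1,move R,goto B. Now: state=B, head=0, tape[-2..1]=0110 (head:   ^)
Step 3: in state B at pos 0, read 1 -> (B,1)->write 1,move L,goto C. Now: state=C, head=-1, tape[-2..1]=0110 (head:  ^)
Step 4: in state C at pos -1, read 1 -> (C,1)->write 0,move L,goto H. Now: state=H, head=-2, tape[-3..1]=00010 (head:  ^)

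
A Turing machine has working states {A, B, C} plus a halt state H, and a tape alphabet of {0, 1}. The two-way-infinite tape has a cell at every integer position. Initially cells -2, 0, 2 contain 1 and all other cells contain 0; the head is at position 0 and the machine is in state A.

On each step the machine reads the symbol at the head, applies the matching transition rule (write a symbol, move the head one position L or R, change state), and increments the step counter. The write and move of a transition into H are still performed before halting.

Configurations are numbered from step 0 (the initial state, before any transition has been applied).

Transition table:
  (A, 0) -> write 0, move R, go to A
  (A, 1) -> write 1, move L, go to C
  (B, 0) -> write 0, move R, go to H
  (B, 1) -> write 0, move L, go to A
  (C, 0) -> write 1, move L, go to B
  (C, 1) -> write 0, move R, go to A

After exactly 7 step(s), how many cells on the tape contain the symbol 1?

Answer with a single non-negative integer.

Answer: 4

Derivation:
Step 1: in state A at pos 0, read 1 -> (A,1)->write 1,move L,goto C. Now: state=C, head=-1, tape[-3..3]=0101010 (head:   ^)
Step 2: in state C at pos -1, read 0 -> (C,0)->write 1,move L,goto B. Now: state=B, head=-2, tape[-3..3]=0111010 (head:  ^)
Step 3: in state B at pos -2, read 1 -> (B,1)->write 0,move L,goto A. Now: state=A, head=-3, tape[-4..3]=00011010 (head:  ^)
Step 4: in state A at pos -3, read 0 -> (A,0)->write 0,move R,goto A. Now: state=A, head=-2, tape[-4..3]=00011010 (head:   ^)
Step 5: in state A at pos -2, read 0 -> (A,0)->write 0,move R,goto A. Now: state=A, head=-1, tape[-4..3]=00011010 (head:    ^)
Step 6: in state A at pos -1, read 1 -> (A,1)->write 1,move L,goto C. Now: state=C, head=-2, tape[-4..3]=00011010 (head:   ^)
Step 7: in state C at pos -2, read 0 -> (C,0)->write 1,move L,goto B. Now: state=B, head=-3, tape[-4..3]=00111010 (head:  ^)
Cells containing 1 after step 7: {-2, -1, 0, 2} -> 4 cell(s)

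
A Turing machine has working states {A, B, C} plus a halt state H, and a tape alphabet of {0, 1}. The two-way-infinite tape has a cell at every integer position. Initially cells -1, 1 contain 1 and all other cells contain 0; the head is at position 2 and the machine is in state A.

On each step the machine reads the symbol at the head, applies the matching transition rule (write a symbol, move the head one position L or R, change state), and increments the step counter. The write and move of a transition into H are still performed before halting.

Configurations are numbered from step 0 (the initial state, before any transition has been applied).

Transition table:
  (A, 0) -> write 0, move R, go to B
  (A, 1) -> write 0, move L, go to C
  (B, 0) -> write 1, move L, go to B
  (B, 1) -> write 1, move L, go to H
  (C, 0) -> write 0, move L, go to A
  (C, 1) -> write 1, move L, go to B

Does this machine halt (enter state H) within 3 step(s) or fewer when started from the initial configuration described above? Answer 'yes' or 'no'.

Step 1: in state A at pos 2, read 0 -> (A,0)->write 0,move R,goto B. Now: state=B, head=3, tape[-2..4]=0101000 (head:      ^)
Step 2: in state B at pos 3, read 0 -> (B,0)->write 1,move L,goto B. Now: state=B, head=2, tape[-2..4]=0101010 (head:     ^)
Step 3: in state B at pos 2, read 0 -> (B,0)->write 1,move L,goto B. Now: state=B, head=1, tape[-2..4]=0101110 (head:    ^)
After 3 step(s): state = B (not H) -> not halted within 3 -> no

Answer: no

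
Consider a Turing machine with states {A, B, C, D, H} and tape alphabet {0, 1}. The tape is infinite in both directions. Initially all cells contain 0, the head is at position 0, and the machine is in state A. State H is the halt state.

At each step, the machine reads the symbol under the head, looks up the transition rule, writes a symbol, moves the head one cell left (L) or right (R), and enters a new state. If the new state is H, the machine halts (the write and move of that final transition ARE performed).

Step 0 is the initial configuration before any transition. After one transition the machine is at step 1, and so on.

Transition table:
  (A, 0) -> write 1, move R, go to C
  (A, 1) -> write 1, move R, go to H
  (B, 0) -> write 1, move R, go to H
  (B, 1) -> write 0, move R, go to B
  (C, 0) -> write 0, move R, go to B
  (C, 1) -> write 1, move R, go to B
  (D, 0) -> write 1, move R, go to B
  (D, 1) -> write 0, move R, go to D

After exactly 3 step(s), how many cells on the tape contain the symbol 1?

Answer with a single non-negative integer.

Step 1: in state A at pos 0, read 0 -> (A,0)->write 1,move R,goto C. Now: state=C, head=1, tape[-1..2]=0100 (head:   ^)
Step 2: in state C at pos 1, read 0 -> (C,0)->write 0,move R,goto B. Now: state=B, head=2, tape[-1..3]=01000 (head:    ^)
Step 3: in state B at pos 2, read 0 -> (B,0)->write 1,move R,goto H. Now: state=H, head=3, tape[-1..4]=010100 (head:     ^)
Cells containing 1 after step 3: {0, 2} -> 2 cell(s)

Answer: 2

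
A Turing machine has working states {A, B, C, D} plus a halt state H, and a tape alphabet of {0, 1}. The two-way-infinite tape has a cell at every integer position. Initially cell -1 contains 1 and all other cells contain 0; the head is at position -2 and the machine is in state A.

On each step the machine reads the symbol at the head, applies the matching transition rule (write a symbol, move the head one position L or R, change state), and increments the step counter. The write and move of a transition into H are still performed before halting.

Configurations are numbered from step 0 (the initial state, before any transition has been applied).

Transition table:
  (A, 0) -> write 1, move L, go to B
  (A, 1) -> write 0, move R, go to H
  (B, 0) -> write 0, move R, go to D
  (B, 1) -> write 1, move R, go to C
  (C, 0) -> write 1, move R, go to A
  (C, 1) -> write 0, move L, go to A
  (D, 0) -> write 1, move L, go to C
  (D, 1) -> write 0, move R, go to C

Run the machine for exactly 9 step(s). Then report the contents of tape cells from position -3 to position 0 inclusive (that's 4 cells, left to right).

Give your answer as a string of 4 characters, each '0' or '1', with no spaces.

Step 1: in state A at pos -2, read 0 -> (A,0)->write 1,move L,goto B. Now: state=B, head=-3, tape[-4..0]=00110 (head:  ^)
Step 2: in state B at pos -3, read 0 -> (B,0)->write 0,move R,goto D. Now: state=D, head=-2, tape[-4..0]=00110 (head:   ^)
Step 3: in state D at pos -2, read 1 -> (D,1)->write 0,move R,goto C. Now: state=C, head=-1, tape[-4..0]=00010 (head:    ^)
Step 4: in state C at pos -1, read 1 -> (C,1)->write 0,move L,goto A. Now: state=A, head=-2, tape[-4..0]=00000 (head:   ^)
Step 5: in state A at pos -2, read 0 -> (A,0)->write 1,move L,goto B. Now: state=B, head=-3, tape[-4..0]=00100 (head:  ^)
Step 6: in state B at pos -3, read 0 -> (B,0)->write 0,move R,goto D. Now: state=D, head=-2, tape[-4..0]=00100 (head:   ^)
Step 7: in state D at pos -2, read 1 -> (D,1)->write 0,move R,goto C. Now: state=C, head=-1, tape[-4..0]=00000 (head:    ^)
Step 8: in state C at pos -1, read 0 -> (C,0)->write 1,move R,goto A. Now: state=A, head=0, tape[-4..1]=000100 (head:     ^)
Step 9: in state A at pos 0, read 0 -> (A,0)->write 1,move L,goto B. Now: state=B, head=-1, tape[-4..1]=000110 (head:    ^)

Answer: 0011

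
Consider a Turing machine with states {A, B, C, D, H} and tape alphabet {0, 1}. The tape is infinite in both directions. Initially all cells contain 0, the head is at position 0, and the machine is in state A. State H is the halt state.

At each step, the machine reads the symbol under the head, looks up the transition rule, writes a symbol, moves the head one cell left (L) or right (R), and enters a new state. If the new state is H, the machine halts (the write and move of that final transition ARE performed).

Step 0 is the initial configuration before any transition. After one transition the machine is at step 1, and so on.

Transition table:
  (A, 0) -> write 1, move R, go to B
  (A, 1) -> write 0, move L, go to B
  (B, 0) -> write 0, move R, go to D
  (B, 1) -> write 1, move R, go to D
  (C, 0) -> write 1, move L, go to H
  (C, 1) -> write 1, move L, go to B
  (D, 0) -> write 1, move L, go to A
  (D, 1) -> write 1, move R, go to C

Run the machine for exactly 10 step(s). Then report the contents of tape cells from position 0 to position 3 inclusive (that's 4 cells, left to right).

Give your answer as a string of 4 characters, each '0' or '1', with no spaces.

Step 1: in state A at pos 0, read 0 -> (A,0)->write 1,move R,goto B. Now: state=B, head=1, tape[-1..2]=0100 (head:   ^)
Step 2: in state B at pos 1, read 0 -> (B,0)->write 0,move R,goto D. Now: state=D, head=2, tape[-1..3]=01000 (head:    ^)
Step 3: in state D at pos 2, read 0 -> (D,0)->write 1,move L,goto A. Now: state=A, head=1, tape[-1..3]=01010 (head:   ^)
Step 4: in state A at pos 1, read 0 -> (A,0)->write 1,move R,goto B. Now: state=B, head=2, tape[-1..3]=01110 (head:    ^)
Step 5: in state B at pos 2, read 1 -> (B,1)->write 1,move R,goto D. Now: state=D, head=3, tape[-1..4]=011100 (head:     ^)
Step 6: in state D at pos 3, read 0 -> (D,0)->write 1,move L,goto A. Now: state=A, head=2, tape[-1..4]=011110 (head:    ^)
Step 7: in state A at pos 2, read 1 -> (A,1)->write 0,move L,goto B. Now: state=B, head=1, tape[-1..4]=011010 (head:   ^)
Step 8: in state B at pos 1, read 1 -> (B,1)->write 1,move R,goto D. Now: state=D, head=2, tape[-1..4]=011010 (head:    ^)
Step 9: in state D at pos 2, read 0 -> (D,0)->write 1,move L,goto A. Now: state=A, head=1, tape[-1..4]=011110 (head:   ^)
Step 10: in state A at pos 1, read 1 -> (A,1)->write 0,move L,goto B. Now: state=B, head=0, tape[-1..4]=010110 (head:  ^)

Answer: 1011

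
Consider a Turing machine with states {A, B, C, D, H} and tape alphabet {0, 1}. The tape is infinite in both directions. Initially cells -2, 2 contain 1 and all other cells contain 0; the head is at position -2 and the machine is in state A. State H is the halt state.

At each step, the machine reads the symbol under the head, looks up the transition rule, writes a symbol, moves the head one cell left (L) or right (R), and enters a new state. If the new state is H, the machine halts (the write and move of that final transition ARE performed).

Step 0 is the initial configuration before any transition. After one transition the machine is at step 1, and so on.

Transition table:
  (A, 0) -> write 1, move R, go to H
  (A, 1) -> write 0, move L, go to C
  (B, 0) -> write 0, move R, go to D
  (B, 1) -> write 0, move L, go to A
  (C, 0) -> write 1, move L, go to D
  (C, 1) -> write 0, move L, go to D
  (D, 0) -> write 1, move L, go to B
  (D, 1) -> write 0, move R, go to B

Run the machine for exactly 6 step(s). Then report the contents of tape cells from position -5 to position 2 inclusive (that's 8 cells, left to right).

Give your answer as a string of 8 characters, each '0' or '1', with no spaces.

Answer: 00000001

Derivation:
Step 1: in state A at pos -2, read 1 -> (A,1)->write 0,move L,goto C. Now: state=C, head=-3, tape[-4..3]=00000010 (head:  ^)
Step 2: in state C at pos -3, read 0 -> (C,0)->write 1,move L,goto D. Now: state=D, head=-4, tape[-5..3]=001000010 (head:  ^)
Step 3: in state D at pos -4, read 0 -> (D,0)->write 1,move L,goto B. Now: state=B, head=-5, tape[-6..3]=0011000010 (head:  ^)
Step 4: in state B at pos -5, read 0 -> (B,0)->write 0,move R,goto D. Now: state=D, head=-4, tape[-6..3]=0011000010 (head:   ^)
Step 5: in state D at pos -4, read 1 -> (D,1)->write 0,move R,goto B. Now: state=B, head=-3, tape[-6..3]=0001000010 (head:    ^)
Step 6: in state B at pos -3, read 1 -> (B,1)->write 0,move L,goto A. Now: state=A, head=-4, tape[-6..3]=0000000010 (head:   ^)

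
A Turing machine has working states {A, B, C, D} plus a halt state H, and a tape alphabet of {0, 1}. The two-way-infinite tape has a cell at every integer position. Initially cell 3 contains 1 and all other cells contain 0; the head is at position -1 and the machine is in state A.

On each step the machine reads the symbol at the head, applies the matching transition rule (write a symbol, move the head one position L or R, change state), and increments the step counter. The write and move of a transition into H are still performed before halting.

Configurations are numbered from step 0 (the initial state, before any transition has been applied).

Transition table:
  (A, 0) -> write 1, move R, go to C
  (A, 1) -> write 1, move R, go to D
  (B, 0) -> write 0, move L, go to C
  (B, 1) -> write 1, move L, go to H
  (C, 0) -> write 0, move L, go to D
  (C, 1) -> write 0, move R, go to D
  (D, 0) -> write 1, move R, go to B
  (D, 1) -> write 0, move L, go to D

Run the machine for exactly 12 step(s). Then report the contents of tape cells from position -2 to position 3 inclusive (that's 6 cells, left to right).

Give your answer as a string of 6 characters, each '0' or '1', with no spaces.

Step 1: in state A at pos -1, read 0 -> (A,0)->write 1,move R,goto C. Now: state=C, head=0, tape[-2..4]=0100010 (head:   ^)
Step 2: in state C at pos 0, read 0 -> (C,0)->write 0,move L,goto D. Now: state=D, head=-1, tape[-2..4]=0100010 (head:  ^)
Step 3: in state D at pos -1, read 1 -> (D,1)->write 0,move L,goto D. Now: state=D, head=-2, tape[-3..4]=00000010 (head:  ^)
Step 4: in state D at pos -2, read 0 -> (D,0)->write 1,move R,goto B. Now: state=B, head=-1, tape[-3..4]=01000010 (head:   ^)
Step 5: in state B at pos -1, read 0 -> (B,0)->write 0,move L,goto C. Now: state=C, head=-2, tape[-3..4]=01000010 (head:  ^)
Step 6: in state C at pos -2, read 1 -> (C,1)->write 0,move R,goto D. Now: state=D, head=-1, tape[-3..4]=00000010 (head:   ^)
Step 7: in state D at pos -1, read 0 -> (D,0)->write 1,move R,goto B. Now: state=B, head=0, tape[-3..4]=00100010 (head:    ^)
Step 8: in state B at pos 0, read 0 -> (B,0)->write 0,move L,goto C. Now: state=C, head=-1, tape[-3..4]=00100010 (head:   ^)
Step 9: in state C at pos -1, read 1 -> (C,1)->write 0,move R,goto D. Now: state=D, head=0, tape[-3..4]=00000010 (head:    ^)
Step 10: in state D at pos 0, read 0 -> (D,0)->write 1,move R,goto B. Now: state=B, head=1, tape[-3..4]=00010010 (head:     ^)
Step 11: in state B at pos 1, read 0 -> (B,0)->write 0,move L,goto C. Now: state=C, head=0, tape[-3..4]=00010010 (head:    ^)
Step 12: in state C at pos 0, read 1 -> (C,1)->write 0,move R,goto D. Now: state=D, head=1, tape[-3..4]=00000010 (head:     ^)

Answer: 000001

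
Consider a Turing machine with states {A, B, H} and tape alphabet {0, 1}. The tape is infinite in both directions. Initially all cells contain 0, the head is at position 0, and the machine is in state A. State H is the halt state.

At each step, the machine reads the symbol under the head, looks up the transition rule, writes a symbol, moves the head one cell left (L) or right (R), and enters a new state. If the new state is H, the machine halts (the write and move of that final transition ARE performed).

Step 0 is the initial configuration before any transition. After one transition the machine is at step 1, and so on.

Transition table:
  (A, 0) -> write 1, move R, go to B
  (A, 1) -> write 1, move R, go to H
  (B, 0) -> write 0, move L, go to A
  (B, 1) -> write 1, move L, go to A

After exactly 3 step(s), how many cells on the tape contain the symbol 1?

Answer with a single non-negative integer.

Answer: 1

Derivation:
Step 1: in state A at pos 0, read 0 -> (A,0)->write 1,move R,goto B. Now: state=B, head=1, tape[-1..2]=0100 (head:   ^)
Step 2: in state B at pos 1, read 0 -> (B,0)->write 0,move L,goto A. Now: state=A, head=0, tape[-1..2]=0100 (head:  ^)
Step 3: in state A at pos 0, read 1 -> (A,1)->write 1,move R,goto H. Now: state=H, head=1, tape[-1..2]=0100 (head:   ^)
Cells containing 1 after step 3: {0} -> 1 cell(s)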